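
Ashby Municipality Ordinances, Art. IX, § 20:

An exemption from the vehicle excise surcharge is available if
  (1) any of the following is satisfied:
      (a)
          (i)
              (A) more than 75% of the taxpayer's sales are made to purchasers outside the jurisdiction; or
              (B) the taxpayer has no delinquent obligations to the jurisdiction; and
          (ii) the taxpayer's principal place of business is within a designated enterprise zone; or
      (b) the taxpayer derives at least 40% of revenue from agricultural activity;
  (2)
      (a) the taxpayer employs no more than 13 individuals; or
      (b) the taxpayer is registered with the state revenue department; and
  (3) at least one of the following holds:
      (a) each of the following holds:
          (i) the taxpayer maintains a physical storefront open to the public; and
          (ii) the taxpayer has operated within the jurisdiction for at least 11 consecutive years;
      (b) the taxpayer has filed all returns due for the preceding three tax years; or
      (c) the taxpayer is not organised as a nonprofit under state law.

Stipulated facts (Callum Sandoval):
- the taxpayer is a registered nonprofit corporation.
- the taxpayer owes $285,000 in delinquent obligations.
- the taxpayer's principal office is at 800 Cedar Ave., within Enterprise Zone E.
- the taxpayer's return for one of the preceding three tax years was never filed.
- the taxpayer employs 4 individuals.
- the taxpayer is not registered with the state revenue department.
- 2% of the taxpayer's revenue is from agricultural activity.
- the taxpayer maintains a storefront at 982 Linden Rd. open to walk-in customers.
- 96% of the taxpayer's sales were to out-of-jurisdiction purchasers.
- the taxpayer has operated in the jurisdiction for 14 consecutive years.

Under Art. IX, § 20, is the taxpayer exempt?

(A) >75% out-of-jur. sales — met.
(B) no delinquency — not satisfied.
So (i) is satisfied (T OR F).
(ii) in enterprise zone — met.
(a): T AND T → true.
(b) ≥40% agricultural — not satisfied.
(1): T OR F → true.
(a) ≤ 13 employees — satisfied.
(b) state-registered — fails.
So (2) is satisfied (T OR F).
(i) has storefront — holds.
(ii) ≥ 11 yrs in jurisdiction — satisfied.
(a) = T AND T = true.
(b) returns current — not satisfied.
(c) not (nonprofit) — not met.
(3): T OR F OR F → true.
So Overall is satisfied (T AND T AND T).

Yes — exempt.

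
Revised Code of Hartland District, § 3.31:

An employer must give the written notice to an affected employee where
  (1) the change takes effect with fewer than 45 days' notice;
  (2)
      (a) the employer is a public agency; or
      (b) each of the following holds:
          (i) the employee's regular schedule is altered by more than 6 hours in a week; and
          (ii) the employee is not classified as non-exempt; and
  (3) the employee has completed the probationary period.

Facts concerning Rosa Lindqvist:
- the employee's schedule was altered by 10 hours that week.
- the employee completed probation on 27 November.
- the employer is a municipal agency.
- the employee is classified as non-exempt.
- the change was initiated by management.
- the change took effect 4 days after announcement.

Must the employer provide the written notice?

(1) < 45 days' notice — satisfied.
(a) public agency — met.
(i) schedule shift > 6h — satisfied.
(ii) not (non-exempt) — not satisfied.
So (b) is not satisfied (T AND F).
(2) = T OR F = true.
(3) past probation — met.
Overall: T AND T AND T → true.

Yes — required.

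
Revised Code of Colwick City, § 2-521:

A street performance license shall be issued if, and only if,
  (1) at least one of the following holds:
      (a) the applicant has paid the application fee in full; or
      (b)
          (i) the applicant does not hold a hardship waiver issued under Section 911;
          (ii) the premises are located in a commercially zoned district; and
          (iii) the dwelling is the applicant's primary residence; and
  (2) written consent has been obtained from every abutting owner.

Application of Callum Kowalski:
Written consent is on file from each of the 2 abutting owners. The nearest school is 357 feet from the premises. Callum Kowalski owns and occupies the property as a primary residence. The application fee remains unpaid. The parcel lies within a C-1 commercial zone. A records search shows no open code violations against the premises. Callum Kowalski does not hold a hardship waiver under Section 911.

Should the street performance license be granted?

(a) fee paid — not satisfied.
(i) not (hardship waiver) — met.
(ii) commercially zoned — satisfied.
(iii) primary residence — met.
So (b) is satisfied (T AND T AND T).
So (1) is satisfied (F OR T).
(2) all abutters consent — holds.
Overall = T AND T = true.

Yes — granted.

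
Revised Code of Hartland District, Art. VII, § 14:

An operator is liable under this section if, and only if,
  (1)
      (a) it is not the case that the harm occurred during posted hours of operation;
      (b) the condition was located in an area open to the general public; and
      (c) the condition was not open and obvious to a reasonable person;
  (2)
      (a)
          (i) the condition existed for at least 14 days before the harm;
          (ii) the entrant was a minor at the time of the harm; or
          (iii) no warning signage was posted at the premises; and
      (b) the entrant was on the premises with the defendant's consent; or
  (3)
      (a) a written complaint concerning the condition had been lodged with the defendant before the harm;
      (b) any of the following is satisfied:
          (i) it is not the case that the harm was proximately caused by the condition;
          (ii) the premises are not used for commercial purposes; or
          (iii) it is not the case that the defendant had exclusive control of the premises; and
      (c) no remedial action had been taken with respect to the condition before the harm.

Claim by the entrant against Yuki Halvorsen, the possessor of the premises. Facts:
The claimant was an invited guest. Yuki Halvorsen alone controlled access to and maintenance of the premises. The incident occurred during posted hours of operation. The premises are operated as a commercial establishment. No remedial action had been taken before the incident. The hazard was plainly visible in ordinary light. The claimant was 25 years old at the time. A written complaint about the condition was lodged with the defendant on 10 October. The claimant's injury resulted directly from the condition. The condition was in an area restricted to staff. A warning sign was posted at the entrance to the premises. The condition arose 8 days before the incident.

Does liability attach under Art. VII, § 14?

No — not liable.

(a) not (during posted hours) — fails.
(b) public area — not met.
(c) not open/obvious — not met.
So (1) is not satisfied (F AND F AND F).
(i) condition ≥14 days old — fails.
(ii) entrant a minor — not met.
(iii) no signage posted — fails.
(a) = F OR F OR F = false.
(b) consent to enter — satisfied.
So (2) is not satisfied (F AND T).
(a) complaint lodged — met.
(i) not (proximate cause) — not met.
(ii) not (commercial use) — not satisfied.
(iii) not (exclusive control) — not satisfied.
So (b) is not satisfied (F OR F OR F).
(c) no remedial action — met.
(3) = T AND F AND T = false.
Overall = F OR F OR F = false.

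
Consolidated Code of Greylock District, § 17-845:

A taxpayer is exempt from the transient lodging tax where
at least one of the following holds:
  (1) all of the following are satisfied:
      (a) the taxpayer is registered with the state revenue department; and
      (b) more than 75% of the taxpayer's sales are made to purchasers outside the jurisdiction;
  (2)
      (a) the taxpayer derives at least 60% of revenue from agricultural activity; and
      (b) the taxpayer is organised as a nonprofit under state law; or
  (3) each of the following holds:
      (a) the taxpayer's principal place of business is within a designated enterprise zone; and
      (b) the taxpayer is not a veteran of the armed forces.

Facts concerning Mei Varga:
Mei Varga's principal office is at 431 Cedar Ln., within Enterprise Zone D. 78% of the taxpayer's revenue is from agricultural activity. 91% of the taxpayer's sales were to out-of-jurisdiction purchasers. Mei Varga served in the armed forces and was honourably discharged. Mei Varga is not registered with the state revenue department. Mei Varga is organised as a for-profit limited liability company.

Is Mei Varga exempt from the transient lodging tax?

(a) state-registered — not satisfied.
(b) >75% out-of-jur. sales — satisfied.
So (1) is not satisfied (F AND T).
(a) ≥60% agricultural — met.
(b) nonprofit — not met.
So (2) is not satisfied (T AND F).
(a) in enterprise zone — satisfied.
(b) not (veteran) — not met.
(3): T AND F → false.
Overall = F OR F OR F = false.

No — not exempt.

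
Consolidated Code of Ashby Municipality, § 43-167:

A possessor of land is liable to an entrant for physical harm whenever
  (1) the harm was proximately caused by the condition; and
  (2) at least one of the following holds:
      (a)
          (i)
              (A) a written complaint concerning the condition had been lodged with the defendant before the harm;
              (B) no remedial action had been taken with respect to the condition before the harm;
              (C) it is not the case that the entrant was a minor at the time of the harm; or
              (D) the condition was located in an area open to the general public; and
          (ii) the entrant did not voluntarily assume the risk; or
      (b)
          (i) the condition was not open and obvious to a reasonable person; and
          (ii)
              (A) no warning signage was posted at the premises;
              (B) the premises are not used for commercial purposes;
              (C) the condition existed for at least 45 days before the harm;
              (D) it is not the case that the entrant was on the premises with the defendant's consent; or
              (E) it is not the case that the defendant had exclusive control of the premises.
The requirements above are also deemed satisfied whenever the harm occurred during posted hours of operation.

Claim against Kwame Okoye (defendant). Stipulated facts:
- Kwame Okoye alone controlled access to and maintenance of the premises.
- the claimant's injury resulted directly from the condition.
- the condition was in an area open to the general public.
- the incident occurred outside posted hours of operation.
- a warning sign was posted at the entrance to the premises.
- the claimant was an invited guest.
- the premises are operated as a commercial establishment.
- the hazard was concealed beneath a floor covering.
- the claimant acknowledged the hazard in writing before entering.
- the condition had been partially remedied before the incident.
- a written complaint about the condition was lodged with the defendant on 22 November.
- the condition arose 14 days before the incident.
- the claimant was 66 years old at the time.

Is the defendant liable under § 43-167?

(1) proximate cause — satisfied.
(A) complaint lodged — satisfied.
(B) no remedial action — fails.
(C) not (entrant a minor) — satisfied.
(D) public area — satisfied.
(i) = T OR F OR T OR T = true.
(ii) no assumed risk — fails.
(a) = T AND F = false.
(i) not open/obvious — met.
(A) no signage posted — not met.
(B) not (commercial use) — fails.
(C) condition ≥45 days old — fails.
(D) not (consent to enter) — not met.
(E) not (exclusive control) — fails.
(ii): F OR F OR F OR F OR F → false.
(b): T AND F → false.
So (2) is not satisfied (F OR F).
So Overall is not satisfied (T AND F).
Exception (during posted hours) — not satisfied.
Result: main false OR exception false → false.

No — not liable.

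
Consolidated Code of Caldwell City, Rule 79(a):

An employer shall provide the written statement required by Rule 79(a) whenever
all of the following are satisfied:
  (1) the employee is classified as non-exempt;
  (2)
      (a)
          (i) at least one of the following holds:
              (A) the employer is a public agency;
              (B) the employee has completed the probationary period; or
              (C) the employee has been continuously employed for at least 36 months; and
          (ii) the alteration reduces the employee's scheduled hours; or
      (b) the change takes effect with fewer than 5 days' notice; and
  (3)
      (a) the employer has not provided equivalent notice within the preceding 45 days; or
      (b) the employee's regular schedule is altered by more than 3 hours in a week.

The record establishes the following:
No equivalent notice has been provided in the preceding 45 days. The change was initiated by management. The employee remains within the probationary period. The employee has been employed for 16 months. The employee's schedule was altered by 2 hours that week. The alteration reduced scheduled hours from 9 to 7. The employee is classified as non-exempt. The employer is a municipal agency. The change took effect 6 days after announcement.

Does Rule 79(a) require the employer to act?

(1) non-exempt — met.
(A) public agency — satisfied.
(B) past probation — not satisfied.
(C) tenure ≥ 36 mo. — fails.
(i): T OR F OR F → true.
(ii) hours reduced — holds.
(a) = T AND T = true.
(b) < 5 days' notice — fails.
(2): T OR F → true.
(a) no recent notice — holds.
(b) schedule shift > 3h — fails.
(3): T OR F → true.
Overall = T AND T AND T = true.

Yes — required.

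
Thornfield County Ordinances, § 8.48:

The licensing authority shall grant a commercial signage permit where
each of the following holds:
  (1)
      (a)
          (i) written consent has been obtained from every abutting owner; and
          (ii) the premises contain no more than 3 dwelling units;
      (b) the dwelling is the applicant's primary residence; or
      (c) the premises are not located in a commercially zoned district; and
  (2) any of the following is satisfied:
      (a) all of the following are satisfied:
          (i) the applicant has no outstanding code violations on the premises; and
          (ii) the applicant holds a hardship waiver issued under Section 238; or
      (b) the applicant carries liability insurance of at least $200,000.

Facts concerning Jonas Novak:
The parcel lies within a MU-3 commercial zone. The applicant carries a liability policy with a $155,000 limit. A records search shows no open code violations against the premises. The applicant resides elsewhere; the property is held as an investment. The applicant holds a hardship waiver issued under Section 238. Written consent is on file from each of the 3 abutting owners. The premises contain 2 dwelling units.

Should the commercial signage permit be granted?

(i) all abutters consent — met.
(ii) ≤ 3 units — met.
So (a) is satisfied (T AND T).
(b) primary residence — not met.
(c) not (commercially zoned) — not met.
(1) = T OR F OR F = true.
(i) no code violations — met.
(ii) hardship waiver — met.
(a): T AND T → true.
(b) insurance ≥ $200,000 — not met.
So (2) is satisfied (T OR F).
So Overall is satisfied (T AND T).

Yes — granted.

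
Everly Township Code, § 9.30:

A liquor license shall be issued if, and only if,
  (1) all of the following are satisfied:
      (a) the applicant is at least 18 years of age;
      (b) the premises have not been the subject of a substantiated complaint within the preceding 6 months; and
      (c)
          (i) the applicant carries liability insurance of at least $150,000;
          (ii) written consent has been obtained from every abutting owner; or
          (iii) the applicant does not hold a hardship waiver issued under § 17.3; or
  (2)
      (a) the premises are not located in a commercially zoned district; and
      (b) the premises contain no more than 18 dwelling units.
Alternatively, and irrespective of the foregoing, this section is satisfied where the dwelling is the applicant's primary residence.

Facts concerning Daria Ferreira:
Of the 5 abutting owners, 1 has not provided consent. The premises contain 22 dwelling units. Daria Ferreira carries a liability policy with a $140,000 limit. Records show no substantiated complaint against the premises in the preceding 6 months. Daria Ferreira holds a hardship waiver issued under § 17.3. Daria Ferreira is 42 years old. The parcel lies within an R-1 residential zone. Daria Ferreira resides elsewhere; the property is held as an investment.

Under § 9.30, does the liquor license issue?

(a) age ≥ 18 — satisfied.
(b) no complaint in 6 mo. — holds.
(i) insurance ≥ $150,000 — not met.
(ii) all abutters consent — not satisfied.
(iii) not (hardship waiver) — not met.
So (c) is not satisfied (F OR F OR F).
So (1) is not satisfied (T AND T AND F).
(a) not (commercially zoned) — met.
(b) ≤ 18 units — not satisfied.
So (2) is not satisfied (T AND F).
So Overall is not satisfied (F OR F).
Exception (primary residence) — not satisfied.
Result: main false OR exception false → false.

No — denied.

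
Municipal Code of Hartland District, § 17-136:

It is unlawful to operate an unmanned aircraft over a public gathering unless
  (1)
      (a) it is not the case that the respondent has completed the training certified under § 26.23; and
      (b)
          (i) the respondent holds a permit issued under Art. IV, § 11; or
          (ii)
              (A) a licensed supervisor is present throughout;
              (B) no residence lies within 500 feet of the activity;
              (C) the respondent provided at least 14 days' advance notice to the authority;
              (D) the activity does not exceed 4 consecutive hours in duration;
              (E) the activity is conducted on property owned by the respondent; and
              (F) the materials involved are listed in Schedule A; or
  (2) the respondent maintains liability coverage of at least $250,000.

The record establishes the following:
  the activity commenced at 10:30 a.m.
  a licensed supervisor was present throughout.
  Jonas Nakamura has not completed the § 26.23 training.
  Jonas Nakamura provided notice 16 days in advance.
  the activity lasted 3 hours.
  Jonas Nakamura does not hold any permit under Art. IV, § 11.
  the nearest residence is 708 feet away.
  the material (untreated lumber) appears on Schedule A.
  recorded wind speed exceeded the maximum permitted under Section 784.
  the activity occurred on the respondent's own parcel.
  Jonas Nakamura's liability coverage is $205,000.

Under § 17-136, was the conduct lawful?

(a) not (training certified) — met.
(i) holds permit — not met.
(A) supervisor present — holds.
(B) no residence in 500 ft — met.
(C) ≥14 days' notice — met.
(D) ≤ 4 hrs duration — holds.
(E) own property — satisfied.
(F) Schedule A material — satisfied.
So (ii) is satisfied (T AND T AND T AND T AND T AND T).
(b): F OR T → true.
(1) = T AND T = true.
(2) coverage ≥ $250,000 — fails.
Overall = T OR F = true.

Yes — lawful.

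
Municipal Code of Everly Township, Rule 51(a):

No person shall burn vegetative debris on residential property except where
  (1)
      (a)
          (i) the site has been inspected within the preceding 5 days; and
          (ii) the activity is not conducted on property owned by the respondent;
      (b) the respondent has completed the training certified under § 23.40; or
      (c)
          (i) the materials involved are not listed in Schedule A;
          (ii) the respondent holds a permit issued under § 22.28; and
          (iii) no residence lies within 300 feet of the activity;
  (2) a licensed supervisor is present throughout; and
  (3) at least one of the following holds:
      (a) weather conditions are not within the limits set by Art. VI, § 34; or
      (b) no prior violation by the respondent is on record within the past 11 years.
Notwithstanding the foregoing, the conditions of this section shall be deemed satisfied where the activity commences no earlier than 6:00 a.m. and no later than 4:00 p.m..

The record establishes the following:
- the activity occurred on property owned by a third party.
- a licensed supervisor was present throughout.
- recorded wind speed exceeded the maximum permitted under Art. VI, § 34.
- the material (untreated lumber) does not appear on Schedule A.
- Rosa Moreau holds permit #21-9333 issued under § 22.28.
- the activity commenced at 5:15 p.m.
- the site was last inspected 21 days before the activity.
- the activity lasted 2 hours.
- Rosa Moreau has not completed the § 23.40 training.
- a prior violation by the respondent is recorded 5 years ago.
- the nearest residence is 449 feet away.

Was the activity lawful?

Yes — lawful.

(i) site inspected — not satisfied.
(ii) not (own property) — satisfied.
(a): F AND T → false.
(b) training certified — fails.
(i) not (Schedule A material) — satisfied.
(ii) holds permit — satisfied.
(iii) no residence in 300 ft — met.
(c) = T AND T AND T = true.
(1): F OR F OR T → true.
(2) supervisor present — holds.
(a) not (weather ok) — met.
(b) no prior violation — fails.
So (3) is satisfied (T OR F).
Overall: T AND T AND T → true.
Exception (start within hours) — not satisfied.
Result: main true OR exception false → true.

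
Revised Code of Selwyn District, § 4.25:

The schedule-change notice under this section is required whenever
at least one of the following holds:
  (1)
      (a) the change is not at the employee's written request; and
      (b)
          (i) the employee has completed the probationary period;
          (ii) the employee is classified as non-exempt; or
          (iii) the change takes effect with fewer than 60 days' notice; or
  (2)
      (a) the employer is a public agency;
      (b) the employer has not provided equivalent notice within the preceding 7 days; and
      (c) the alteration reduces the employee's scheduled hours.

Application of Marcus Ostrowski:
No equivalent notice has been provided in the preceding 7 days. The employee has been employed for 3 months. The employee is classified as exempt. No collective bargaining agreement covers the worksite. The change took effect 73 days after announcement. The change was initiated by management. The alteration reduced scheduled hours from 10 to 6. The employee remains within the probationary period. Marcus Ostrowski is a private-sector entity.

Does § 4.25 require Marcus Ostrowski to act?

(a) not employee-requested — satisfied.
(i) past probation — not satisfied.
(ii) non-exempt — fails.
(iii) < 60 days' notice — not met.
(b) = F OR F OR F = false.
So (1) is not satisfied (T AND F).
(a) public agency — not met.
(b) no recent notice — satisfied.
(c) hours reduced — satisfied.
(2): F AND T AND T → false.
Overall: F OR F → false.

No — not required.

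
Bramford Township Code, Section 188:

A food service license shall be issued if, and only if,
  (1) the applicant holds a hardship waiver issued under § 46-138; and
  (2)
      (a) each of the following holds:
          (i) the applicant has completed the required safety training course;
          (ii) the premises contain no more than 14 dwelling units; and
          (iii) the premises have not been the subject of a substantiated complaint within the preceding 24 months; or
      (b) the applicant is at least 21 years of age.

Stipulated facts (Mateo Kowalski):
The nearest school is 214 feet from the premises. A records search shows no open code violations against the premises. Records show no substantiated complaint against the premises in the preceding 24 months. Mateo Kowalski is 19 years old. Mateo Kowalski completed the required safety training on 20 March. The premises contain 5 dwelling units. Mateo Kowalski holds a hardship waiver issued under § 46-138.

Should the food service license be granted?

Yes — granted.

(1) hardship waiver — satisfied.
(i) safety training — holds.
(ii) ≤ 14 units — met.
(iii) no complaint in 24 mo. — holds.
So (a) is satisfied (T AND T AND T).
(b) age ≥ 21 — not satisfied.
(2) = T OR F = true.
Overall: T AND T → true.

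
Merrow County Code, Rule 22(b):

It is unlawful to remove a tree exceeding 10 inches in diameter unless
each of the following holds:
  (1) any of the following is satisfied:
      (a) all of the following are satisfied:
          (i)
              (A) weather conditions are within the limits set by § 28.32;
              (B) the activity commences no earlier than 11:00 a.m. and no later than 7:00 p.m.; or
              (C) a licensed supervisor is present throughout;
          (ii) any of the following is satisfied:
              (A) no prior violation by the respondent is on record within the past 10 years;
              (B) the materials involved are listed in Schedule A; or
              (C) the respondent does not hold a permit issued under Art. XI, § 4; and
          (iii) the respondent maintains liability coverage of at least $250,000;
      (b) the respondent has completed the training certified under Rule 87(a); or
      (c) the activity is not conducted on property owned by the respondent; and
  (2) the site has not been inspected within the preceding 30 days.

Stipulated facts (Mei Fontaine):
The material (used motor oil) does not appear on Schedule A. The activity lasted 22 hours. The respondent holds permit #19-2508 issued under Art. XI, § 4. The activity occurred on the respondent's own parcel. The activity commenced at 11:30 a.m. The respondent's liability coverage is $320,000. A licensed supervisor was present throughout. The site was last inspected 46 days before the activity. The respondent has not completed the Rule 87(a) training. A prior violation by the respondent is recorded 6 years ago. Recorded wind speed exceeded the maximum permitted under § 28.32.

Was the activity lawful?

No — unlawful.

(A) weather ok — not met.
(B) start within hours — satisfied.
(C) supervisor present — satisfied.
(i) = F OR T OR T = true.
(A) no prior violation — fails.
(B) Schedule A material — fails.
(C) not (holds permit) — not met.
(ii): F OR F OR F → false.
(iii) coverage ≥ $250,000 — holds.
(a): T AND F AND T → false.
(b) training certified — not satisfied.
(c) not (own property) — not met.
(1) = F OR F OR F = false.
(2) not (site inspected) — met.
So Overall is not satisfied (F AND T).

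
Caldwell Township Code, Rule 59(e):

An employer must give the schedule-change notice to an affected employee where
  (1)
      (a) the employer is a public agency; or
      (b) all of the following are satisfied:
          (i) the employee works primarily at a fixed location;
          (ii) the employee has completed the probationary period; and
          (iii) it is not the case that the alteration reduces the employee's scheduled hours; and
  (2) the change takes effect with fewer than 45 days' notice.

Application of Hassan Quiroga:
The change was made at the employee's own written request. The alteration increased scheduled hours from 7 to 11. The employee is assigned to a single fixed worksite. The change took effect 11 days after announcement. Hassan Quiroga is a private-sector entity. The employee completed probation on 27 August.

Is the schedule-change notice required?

(a) public agency — not met.
(i) fixed location — met.
(ii) past probation — satisfied.
(iii) not (hours reduced) — holds.
So (b) is satisfied (T AND T AND T).
(1) = F OR T = true.
(2) < 45 days' notice — met.
Overall = T AND T = true.

Yes — required.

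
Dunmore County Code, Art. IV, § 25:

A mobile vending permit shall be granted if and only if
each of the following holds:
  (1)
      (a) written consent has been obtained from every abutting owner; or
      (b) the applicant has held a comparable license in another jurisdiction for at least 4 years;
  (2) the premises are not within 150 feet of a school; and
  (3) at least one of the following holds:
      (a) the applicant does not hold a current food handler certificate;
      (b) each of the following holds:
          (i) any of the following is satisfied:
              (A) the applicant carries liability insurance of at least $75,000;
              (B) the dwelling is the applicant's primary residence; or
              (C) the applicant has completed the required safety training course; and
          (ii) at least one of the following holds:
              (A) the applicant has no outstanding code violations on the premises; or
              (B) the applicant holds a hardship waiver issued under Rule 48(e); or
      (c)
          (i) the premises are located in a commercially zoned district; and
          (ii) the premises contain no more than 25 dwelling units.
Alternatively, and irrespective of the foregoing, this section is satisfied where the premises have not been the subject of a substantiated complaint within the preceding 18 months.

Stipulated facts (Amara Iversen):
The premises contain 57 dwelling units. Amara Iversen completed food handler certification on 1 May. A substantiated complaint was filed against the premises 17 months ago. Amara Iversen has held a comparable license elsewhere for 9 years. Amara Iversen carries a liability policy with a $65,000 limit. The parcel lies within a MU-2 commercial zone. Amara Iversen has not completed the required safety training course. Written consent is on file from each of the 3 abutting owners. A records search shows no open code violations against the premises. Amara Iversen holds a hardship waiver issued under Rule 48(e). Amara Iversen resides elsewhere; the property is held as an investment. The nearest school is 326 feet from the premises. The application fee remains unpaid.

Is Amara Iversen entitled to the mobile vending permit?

(a) all abutters consent — met.
(b) prior license ≥ 4 yr — met.
(1) = T OR T = true.
(2) ≥150 ft from school — holds.
(a) not (food handler cert.) — fails.
(A) insurance ≥ $75,000 — fails.
(B) primary residence — not met.
(C) safety training — not satisfied.
(i) = F OR F OR F = false.
(A) no code violations — met.
(B) hardship waiver — satisfied.
(ii): T OR T → true.
(b): F AND T → false.
(i) commercially zoned — satisfied.
(ii) ≤ 25 units — not met.
(c): T AND F → false.
(3) = F OR F OR F = false.
Overall: T AND T AND F → false.
Exception (no complaint in 18 mo.) — not satisfied.
Result: main false OR exception false → false.

No — denied.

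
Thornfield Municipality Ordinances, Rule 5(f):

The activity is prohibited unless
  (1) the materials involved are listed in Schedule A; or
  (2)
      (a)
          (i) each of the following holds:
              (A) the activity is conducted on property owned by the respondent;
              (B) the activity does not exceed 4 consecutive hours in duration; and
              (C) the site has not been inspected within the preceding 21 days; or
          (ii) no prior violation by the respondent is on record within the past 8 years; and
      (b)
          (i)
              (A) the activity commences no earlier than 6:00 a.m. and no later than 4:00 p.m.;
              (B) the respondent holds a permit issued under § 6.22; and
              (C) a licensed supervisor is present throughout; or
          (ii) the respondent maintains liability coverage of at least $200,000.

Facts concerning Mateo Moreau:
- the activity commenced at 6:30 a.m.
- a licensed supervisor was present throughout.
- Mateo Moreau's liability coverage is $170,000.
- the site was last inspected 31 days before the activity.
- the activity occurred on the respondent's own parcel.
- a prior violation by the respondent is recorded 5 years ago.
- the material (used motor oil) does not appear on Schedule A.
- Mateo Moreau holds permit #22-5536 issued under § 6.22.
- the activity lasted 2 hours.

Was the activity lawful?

Yes — lawful.

(1) Schedule A material — fails.
(A) own property — satisfied.
(B) ≤ 4 hrs duration — holds.
(C) not (site inspected) — holds.
(i) = T AND T AND T = true.
(ii) no prior violation — fails.
So (a) is satisfied (T OR F).
(A) start within hours — holds.
(B) holds permit — holds.
(C) supervisor present — satisfied.
So (i) is satisfied (T AND T AND T).
(ii) coverage ≥ $200,000 — fails.
(b): T OR F → true.
(2) = T AND T = true.
Overall = F OR T = true.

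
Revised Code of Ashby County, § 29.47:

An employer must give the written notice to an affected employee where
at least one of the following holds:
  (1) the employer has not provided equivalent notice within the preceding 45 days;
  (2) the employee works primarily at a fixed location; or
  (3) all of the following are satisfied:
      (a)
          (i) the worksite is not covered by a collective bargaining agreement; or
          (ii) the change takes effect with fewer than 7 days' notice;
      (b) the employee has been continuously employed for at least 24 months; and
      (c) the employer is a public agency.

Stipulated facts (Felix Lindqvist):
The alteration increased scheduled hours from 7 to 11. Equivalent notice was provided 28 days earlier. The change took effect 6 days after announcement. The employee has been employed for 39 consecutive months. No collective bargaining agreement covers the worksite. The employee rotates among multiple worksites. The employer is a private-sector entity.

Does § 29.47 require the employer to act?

(1) no recent notice — fails.
(2) fixed location — not satisfied.
(i) no CBA — met.
(ii) < 7 days' notice — satisfied.
(a) = T OR T = true.
(b) tenure ≥ 24 mo. — met.
(c) public agency — not satisfied.
(3) = T AND T AND F = false.
Overall: F OR F OR F → false.

No — not required.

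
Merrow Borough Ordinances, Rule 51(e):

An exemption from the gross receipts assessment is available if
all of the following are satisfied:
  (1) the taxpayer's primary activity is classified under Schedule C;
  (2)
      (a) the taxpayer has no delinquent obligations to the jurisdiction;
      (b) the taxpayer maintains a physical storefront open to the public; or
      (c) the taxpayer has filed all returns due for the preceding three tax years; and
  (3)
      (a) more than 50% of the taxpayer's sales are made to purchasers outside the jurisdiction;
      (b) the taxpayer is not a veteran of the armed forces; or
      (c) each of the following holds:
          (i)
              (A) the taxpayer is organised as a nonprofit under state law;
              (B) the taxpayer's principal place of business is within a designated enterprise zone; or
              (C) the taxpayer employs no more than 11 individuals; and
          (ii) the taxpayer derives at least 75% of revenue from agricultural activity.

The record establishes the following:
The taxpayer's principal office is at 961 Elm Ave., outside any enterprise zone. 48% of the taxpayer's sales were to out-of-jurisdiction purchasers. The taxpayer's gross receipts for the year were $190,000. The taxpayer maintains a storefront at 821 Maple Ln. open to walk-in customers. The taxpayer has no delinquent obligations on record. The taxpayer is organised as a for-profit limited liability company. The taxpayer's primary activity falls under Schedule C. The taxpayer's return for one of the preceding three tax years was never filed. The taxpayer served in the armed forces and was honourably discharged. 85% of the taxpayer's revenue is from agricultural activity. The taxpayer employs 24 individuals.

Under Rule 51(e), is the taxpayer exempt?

(1) Schedule C activity — satisfied.
(a) no delinquency — satisfied.
(b) has storefront — holds.
(c) returns current — not met.
(2): T OR T OR F → true.
(a) >50% out-of-jur. sales — not satisfied.
(b) not (veteran) — not met.
(A) nonprofit — not satisfied.
(B) in enterprise zone — fails.
(C) ≤ 11 employees — fails.
(i) = F OR F OR F = false.
(ii) ≥75% agricultural — satisfied.
So (c) is not satisfied (F AND T).
So (3) is not satisfied (F OR F OR F).
Overall = T AND T AND F = false.

No — not exempt.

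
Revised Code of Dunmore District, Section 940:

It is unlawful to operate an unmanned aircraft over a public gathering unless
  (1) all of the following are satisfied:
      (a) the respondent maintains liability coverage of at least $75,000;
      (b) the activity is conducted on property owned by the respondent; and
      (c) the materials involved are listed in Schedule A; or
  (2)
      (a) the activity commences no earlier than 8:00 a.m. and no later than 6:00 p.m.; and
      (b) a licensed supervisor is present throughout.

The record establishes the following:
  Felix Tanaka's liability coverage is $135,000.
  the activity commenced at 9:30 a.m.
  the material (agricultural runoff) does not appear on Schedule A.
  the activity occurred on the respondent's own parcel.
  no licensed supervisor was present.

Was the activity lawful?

No — unlawful.

(a) coverage ≥ $75,000 — met.
(b) own property — met.
(c) Schedule A material — fails.
(1) = T AND T AND F = false.
(a) start within hours — holds.
(b) supervisor present — fails.
(2): T AND F → false.
So Overall is not satisfied (F OR F).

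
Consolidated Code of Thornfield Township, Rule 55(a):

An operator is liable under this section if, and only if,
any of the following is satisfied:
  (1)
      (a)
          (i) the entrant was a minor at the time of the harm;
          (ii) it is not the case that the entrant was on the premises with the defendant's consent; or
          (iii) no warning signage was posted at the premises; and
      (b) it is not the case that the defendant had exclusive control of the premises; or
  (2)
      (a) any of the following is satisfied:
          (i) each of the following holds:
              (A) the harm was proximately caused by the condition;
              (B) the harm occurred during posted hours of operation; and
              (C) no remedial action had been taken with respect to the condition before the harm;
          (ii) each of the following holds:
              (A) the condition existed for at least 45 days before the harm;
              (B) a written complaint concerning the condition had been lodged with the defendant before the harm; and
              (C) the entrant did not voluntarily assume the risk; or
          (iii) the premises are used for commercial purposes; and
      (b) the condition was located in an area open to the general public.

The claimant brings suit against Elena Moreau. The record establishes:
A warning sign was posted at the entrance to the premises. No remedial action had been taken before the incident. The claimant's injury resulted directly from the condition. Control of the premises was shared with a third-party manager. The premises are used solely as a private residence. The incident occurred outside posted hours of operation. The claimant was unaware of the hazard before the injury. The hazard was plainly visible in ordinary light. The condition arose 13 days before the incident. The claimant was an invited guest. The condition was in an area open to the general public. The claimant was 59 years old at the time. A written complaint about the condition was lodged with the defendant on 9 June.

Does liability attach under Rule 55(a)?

(i) entrant a minor — not satisfied.
(ii) not (consent to enter) — fails.
(iii) no signage posted — not satisfied.
(a) = F OR F OR F = false.
(b) not (exclusive control) — met.
(1) = F AND T = false.
(A) proximate cause — holds.
(B) during posted hours — fails.
(C) no remedial action — satisfied.
(i): T AND F AND T → false.
(A) condition ≥45 days old — not met.
(B) complaint lodged — satisfied.
(C) no assumed risk — holds.
So (ii) is not satisfied (F AND T AND T).
(iii) commercial use — not satisfied.
So (a) is not satisfied (F OR F OR F).
(b) public area — satisfied.
(2) = F AND T = false.
Overall = F OR F = false.

No — not liable.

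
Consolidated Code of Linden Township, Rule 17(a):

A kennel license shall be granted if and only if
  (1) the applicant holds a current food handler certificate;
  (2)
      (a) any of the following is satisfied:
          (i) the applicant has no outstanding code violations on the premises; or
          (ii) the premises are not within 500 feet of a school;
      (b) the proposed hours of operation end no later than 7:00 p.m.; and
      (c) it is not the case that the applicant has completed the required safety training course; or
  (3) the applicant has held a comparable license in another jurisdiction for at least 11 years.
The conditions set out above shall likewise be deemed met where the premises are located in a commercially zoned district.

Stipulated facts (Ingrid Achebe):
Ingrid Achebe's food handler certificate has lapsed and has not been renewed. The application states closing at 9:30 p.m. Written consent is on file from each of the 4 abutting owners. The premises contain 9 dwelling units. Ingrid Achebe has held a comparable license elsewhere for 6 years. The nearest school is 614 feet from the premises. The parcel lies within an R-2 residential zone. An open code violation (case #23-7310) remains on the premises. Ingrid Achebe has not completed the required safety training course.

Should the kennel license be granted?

(1) food handler cert. — not satisfied.
(i) no code violations — not met.
(ii) ≥500 ft from school — holds.
(a): F OR T → true.
(b) closes by 7 p.m. — not satisfied.
(c) not (safety training) — met.
(2): T AND F AND T → false.
(3) prior license ≥ 11 yr — fails.
Overall = F OR F OR F = false.
Exception (commercially zoned) — not satisfied.
Result: main false OR exception false → false.

No — denied.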